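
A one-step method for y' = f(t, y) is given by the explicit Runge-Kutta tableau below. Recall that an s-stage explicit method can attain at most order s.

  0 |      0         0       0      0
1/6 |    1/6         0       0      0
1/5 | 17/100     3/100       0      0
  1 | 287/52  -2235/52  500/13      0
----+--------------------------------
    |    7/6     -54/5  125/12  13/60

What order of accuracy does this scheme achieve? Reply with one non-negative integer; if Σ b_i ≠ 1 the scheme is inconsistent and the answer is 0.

4

b = (7/6, -54/5, 125/12, 13/60)
c = (0, 1/6, 1/5, 1)
Ac = (0, 0, 1/200, 55/104)
Σ b_i: 7/6·1 + (-54/5)·1 + 125/12·1 + 13/60·1 = 1 ✓
b·c: (-54/5)·1/6 + 125/12·1/5 + 13/60·1 = 1/2 ✓
b·c²: (-54/5)·1/36 + 125/12·1/25 + 13/60·1 = 1/3 ✓
b·Ac: 125/12·1/200 + 13/60·55/104 = 1/6 ✓
b·c³: (-54/5)·1/216 + 125/12·1/125 + 13/60·1 = 1/4 ✓
b·(c∘Ac): 125/12·1/1000 + 13/60·55/104 = 1/8 ✓
b·Ac²: 125/12·1/1200 + 13/60·215/624 = 1/12 ✓
b·A²c: 13/60·5/26 = 1/24 ✓; 4 stages ⇒ order 4.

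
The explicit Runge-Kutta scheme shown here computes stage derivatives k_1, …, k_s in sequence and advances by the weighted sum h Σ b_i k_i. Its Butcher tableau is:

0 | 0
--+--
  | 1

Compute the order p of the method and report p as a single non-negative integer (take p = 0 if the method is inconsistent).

1

b = (1)
c = (0)
Σ b_i: 1·1 = 1 ✓; 1 stage ⇒ order 1.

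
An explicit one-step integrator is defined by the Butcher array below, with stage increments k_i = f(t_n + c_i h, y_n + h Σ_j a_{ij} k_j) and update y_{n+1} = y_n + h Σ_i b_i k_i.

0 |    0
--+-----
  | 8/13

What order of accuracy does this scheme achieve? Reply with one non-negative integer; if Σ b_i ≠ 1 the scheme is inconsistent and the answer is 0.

b = (8/13)
c = (0)
Σ b_i: 8/13·1 = 8/13 ≠ 1 ⇒ order 0.

0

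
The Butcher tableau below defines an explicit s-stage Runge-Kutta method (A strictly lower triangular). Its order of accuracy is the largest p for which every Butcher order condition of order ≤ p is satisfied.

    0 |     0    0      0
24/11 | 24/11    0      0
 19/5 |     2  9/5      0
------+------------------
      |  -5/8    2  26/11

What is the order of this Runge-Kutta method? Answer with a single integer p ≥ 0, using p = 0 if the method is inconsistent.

0

b = (-5/8, 2, 26/11)
c = (0, 24/11, 19/5)
Ac = (0, 0, 216/55)
Σ b_i: (-5/8)·1 + 2·1 + 26/11·1 = 329/88 ≠ 1 ⇒ order 0.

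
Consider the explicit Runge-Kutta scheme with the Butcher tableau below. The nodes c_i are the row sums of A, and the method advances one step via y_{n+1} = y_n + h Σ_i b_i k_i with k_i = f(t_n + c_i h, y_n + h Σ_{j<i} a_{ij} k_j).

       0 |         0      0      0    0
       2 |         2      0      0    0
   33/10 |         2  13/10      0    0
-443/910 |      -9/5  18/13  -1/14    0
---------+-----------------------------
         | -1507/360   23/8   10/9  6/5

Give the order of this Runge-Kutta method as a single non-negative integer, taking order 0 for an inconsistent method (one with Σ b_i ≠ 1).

b = (-1507/360, 23/8, 10/9, 6/5)
c = (0, 2, 33/10, -443/910)
Ac = (0, 0, 13/5, 4611/1820)
Σ b_i: (-1507/360)·1 + 23/8·1 + 10/9·1 + 6/5·1 = 1 ✓
b·c: 23/8·2 + 10/9·33/10 + 6/5·(-443/910) = 241127/27300 ≠ 1/2 ⇒ order 1.

1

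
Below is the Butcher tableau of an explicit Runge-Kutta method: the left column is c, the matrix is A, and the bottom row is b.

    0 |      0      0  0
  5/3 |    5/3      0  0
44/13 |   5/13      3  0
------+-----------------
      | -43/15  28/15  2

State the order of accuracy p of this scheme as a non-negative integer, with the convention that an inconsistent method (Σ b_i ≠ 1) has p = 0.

b = (-43/15, 28/15, 2)
c = (0, 5/3, 44/13)
Ac = (0, 0, 5)
Σ b_i: (-43/15)·1 + 28/15·1 + 2·1 = 1 ✓
b·c: 28/15·5/3 + 2·44/13 = 1156/117 ≠ 1/2 ⇒ order 1.

1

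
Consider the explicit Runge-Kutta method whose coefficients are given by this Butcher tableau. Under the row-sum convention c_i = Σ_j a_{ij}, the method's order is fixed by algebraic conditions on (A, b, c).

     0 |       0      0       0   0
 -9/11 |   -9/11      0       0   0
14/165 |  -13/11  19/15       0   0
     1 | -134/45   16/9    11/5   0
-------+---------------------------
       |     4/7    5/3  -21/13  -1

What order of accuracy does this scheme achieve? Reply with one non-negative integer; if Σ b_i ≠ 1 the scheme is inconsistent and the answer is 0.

0

b = (4/7, 5/3, -21/13, -1)
c = (0, -9/11, 14/165, 1)
Ac = (0, 0, -57/55, -1046/825)
Σ b_i: 4/7·1 + 5/3·1 + (-21/13)·1 + (-1)·1 = -103/273 ≠ 1 ⇒ order 0.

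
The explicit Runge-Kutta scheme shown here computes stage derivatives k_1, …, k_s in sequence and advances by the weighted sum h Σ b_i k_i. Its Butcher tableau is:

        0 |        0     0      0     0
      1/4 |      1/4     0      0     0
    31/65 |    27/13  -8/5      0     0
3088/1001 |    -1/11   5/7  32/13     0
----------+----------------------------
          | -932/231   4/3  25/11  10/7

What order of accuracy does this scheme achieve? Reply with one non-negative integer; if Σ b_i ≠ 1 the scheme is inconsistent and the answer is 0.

1

b = (-932/231, 4/3, 25/11, 10/7)
c = (0, 1/4, 31/65, 3088/1001)
Ac = (0, 0, -2/5, 32001/23660)
Σ b_i: (-932/231)·1 + 4/3·1 + 25/11·1 + 10/7·1 = 1 ✓
b·c: 4/3·1/4 + 25/11·31/65 + 10/7·3088/1001 = 122432/21021 ≠ 1/2 ⇒ order 1.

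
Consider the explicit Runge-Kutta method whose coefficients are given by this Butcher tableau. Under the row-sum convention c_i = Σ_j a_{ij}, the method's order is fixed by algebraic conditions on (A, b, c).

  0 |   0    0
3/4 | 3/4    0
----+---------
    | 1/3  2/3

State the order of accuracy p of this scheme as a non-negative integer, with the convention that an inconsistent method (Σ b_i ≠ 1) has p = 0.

2

b = (1/3, 2/3)
c = (0, 3/4)
Σ b_i: 1/3·1 + 2/3·1 = 1 ✓
b·c: 2/3·3/4 = 1/2 ✓; 2 stages ⇒ order 2.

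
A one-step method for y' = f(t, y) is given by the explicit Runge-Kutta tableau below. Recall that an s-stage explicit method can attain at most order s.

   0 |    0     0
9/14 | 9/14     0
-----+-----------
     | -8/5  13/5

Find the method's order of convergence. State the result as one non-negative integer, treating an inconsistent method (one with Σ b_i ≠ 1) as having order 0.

b = (-8/5, 13/5)
c = (0, 9/14)
Σ b_i: (-8/5)·1 + 13/5·1 = 1 ✓
b·c: 13/5·9/14 = 117/70 ≠ 1/2 ⇒ order 1.

1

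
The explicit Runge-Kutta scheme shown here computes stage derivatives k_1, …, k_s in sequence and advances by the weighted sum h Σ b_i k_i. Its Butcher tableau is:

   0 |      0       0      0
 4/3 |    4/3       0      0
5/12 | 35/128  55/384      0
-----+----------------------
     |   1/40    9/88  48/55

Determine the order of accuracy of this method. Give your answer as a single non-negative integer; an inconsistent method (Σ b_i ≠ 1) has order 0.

3

b = (1/40, 9/88, 48/55)
c = (0, 4/3, 5/12)
Ac = (0, 0, 55/288)
Σ b_i: 1/40·1 + 9/88·1 + 48/55·1 = 1 ✓
b·c: 9/88·4/3 + 48/55·5/12 = 1/2 ✓
b·c²: 9/88·16/9 + 48/55·25/144 = 1/3 ✓
b·Ac: 48/55·55/288 = 1/6 ✓; 3 stages ⇒ order 3.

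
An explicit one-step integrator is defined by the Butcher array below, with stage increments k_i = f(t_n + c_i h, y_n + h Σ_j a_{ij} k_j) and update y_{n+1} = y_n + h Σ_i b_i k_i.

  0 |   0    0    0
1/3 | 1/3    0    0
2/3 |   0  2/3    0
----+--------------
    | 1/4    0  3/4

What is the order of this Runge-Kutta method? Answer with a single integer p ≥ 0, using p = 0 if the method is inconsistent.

b = (1/4, 0, 3/4)
c = (0, 1/3, 2/3)
Ac = (0, 0, 2/9)
Σ b_i: 1/4·1 + 3/4·1 = 1 ✓
b·c: 3/4·2/3 = 1/2 ✓
b·c²: 3/4·4/9 = 1/3 ✓
b·Ac: 3/4·2/9 = 1/6 ✓; 3 stages ⇒ order 3.

3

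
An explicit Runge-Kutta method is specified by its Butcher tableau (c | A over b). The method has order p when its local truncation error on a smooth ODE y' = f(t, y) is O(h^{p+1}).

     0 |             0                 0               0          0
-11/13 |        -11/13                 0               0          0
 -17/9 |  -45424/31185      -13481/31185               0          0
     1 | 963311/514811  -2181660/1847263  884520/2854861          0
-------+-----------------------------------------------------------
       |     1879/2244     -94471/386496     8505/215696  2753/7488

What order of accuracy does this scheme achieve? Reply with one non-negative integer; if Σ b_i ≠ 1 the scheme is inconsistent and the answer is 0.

b = (1879/2244, -94471/386496, 8505/215696, 2753/7488)
c = (0, -11/13, -17/9, 1)
Ac = (0, 0, 1037/2835, 1140/2753)
Σ b_i: 1879/2244·1 + (-94471/386496)·1 + 8505/215696·1 + 2753/7488·1 = 1 ✓
b·c: (-94471/386496)·(-11/13) + 8505/215696·(-17/9) + 2753/7488·1 = 1/2 ✓
b·c²: (-94471/386496)·121/169 + 8505/215696·289/81 + 2753/7488·1 = 1/3 ✓
b·Ac: 8505/215696·1037/2835 + 2753/7488·1140/2753 = 1/6 ✓
b·c³: (-94471/386496)·(-1331/2197) + 8505/215696·(-4913/729) + 2753/7488·1 = 1/4 ✓
b·(c∘Ac): 8505/215696·(-17629/25515) + 2753/7488·1140/2753 = 1/8 ✓
b·Ac²: 8505/215696·(-11407/36855) + 2753/7488·9300/35789 = 1/12 ✓
b·A²c: 2753/7488·312/2753 = 1/24 ✓; 4 stages ⇒ order 4.

4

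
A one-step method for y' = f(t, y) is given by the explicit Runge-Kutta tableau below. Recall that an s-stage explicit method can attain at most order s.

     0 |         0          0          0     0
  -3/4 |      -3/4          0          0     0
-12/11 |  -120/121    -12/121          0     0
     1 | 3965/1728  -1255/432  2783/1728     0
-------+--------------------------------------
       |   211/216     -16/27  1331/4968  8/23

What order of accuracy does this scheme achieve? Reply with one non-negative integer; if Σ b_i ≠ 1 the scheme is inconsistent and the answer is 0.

4

b = (211/216, -16/27, 1331/4968, 8/23)
c = (0, -3/4, -12/11, 1)
Ac = (0, 0, 9/121, 27/64)
Σ b_i: 211/216·1 + (-16/27)·1 + 1331/4968·1 + 8/23·1 = 1 ✓
b·c: (-16/27)·(-3/4) + 1331/4968·(-12/11) + 8/23·1 = 1/2 ✓
b·c²: (-16/27)·9/16 + 1331/4968·144/121 + 8/23·1 = 1/3 ✓
b·Ac: 1331/4968·9/121 + 8/23·27/64 = 1/6 ✓
b·c³: (-16/27)·(-27/64) + 1331/4968·(-1728/1331) + 8/23·1 = 1/4 ✓
b·(c∘Ac): 1331/4968·(-108/1331) + 8/23·27/64 = 1/8 ✓
b·Ac²: 1331/4968·(-27/484) + 8/23·217/768 = 1/12 ✓
b·A²c: 8/23·23/192 = 1/24 ✓; 4 stages ⇒ order 4.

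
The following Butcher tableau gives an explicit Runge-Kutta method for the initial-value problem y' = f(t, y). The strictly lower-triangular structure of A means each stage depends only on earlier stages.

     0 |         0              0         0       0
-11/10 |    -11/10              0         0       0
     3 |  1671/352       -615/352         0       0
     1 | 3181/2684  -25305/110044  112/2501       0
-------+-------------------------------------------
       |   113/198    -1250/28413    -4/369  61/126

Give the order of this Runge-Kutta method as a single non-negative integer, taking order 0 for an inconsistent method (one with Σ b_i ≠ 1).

b = (113/198, -1250/28413, -4/369, 61/126)
c = (0, -11/10, 3, 1)
Ac = (0, 0, 123/64, 189/488)
Σ b_i: 113/198·1 + (-1250/28413)·1 + (-4/369)·1 + 61/126·1 = 1 ✓
b·c: (-1250/28413)·(-11/10) + (-4/369)·3 + 61/126·1 = 1/2 ✓
b·c²: (-1250/28413)·121/100 + (-4/369)·9 + 61/126·1 = 1/3 ✓
b·Ac: (-4/369)·123/64 + 61/126·189/488 = 1/6 ✓
b·c³: (-1250/28413)·(-1331/1000) + (-4/369)·27 + 61/126·1 = 1/4 ✓
b·(c∘Ac): (-4/369)·369/64 + 61/126·189/488 = 1/8 ✓
b·Ac²: (-4/369)·(-1353/640) + 61/126·609/4880 = 1/12 ✓
b·A²c: 61/126·21/244 = 1/24 ✓; 4 stages ⇒ order 4.

4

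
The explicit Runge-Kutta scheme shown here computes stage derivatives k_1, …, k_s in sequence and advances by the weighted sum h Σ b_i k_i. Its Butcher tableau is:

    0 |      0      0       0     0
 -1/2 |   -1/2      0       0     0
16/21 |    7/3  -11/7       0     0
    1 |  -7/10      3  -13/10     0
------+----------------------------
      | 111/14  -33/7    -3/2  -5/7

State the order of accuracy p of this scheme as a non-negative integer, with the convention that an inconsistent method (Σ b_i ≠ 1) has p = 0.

b = (111/14, -33/7, -3/2, -5/7)
c = (0, -1/2, 16/21, 1)
Ac = (0, 0, 11/14, -523/210)
Σ b_i: 111/14·1 + (-33/7)·1 + (-3/2)·1 + (-5/7)·1 = 1 ✓
b·c: (-33/7)·(-1/2) + (-3/2)·16/21 + (-5/7)·1 = 1/2 ✓
b·c²: (-33/7)·1/4 + (-3/2)·256/441 + (-5/7)·1 = -1625/588 ≠ 1/3 ⇒ order 2.
b·Ac: (-3/2)·11/14 + (-5/7)·(-523/210) = 353/588 ≠ 1/6

2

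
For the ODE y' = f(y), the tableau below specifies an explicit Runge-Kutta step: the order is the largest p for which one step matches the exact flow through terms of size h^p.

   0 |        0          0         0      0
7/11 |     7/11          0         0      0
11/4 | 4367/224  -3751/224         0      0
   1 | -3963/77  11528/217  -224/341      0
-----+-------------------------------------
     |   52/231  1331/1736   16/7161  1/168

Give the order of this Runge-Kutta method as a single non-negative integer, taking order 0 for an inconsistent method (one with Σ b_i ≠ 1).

4

b = (52/231, 1331/1736, 16/7161, 1/168)
c = (0, 7/11, 11/4, 1)
Ac = (0, 0, -341/32, 32)
Σ b_i: 52/231·1 + 1331/1736·1 + 16/7161·1 + 1/168·1 = 1 ✓
b·c: 1331/1736·7/11 + 16/7161·11/4 + 1/168·1 = 1/2 ✓
b·c²: 1331/1736·49/121 + 16/7161·121/16 + 1/168·1 = 1/3 ✓
b·Ac: 16/7161·(-341/32) + 1/168·32 = 1/6 ✓
b·c³: 1331/1736·343/1331 + 16/7161·1331/64 + 1/168·1 = 1/4 ✓
b·(c∘Ac): 16/7161·(-3751/128) + 1/168·32 = 1/8 ✓
b·Ac²: 16/7161·(-217/32) + 1/168·182/11 = 1/12 ✓
b·A²c: 1/168·7 = 1/24 ✓; 4 stages ⇒ order 4.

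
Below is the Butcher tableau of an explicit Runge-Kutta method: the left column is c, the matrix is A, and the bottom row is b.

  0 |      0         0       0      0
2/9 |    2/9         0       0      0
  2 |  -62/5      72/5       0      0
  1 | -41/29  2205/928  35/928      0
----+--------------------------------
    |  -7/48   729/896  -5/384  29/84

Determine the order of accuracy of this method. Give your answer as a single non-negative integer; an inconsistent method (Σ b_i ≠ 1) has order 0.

b = (-7/48, 729/896, -5/384, 29/84)
c = (0, 2/9, 2, 1)
Ac = (0, 0, 16/5, 35/58)
Σ b_i: (-7/48)·1 + 729/896·1 + (-5/384)·1 + 29/84·1 = 1 ✓
b·c: 729/896·2/9 + (-5/384)·2 + 29/84·1 = 1/2 ✓
b·c²: 729/896·4/81 + (-5/384)·4 + 29/84·1 = 1/3 ✓
b·Ac: (-5/384)·16/5 + 29/84·35/58 = 1/6 ✓
b·c³: 729/896·8/729 + (-5/384)·8 + 29/84·1 = 1/4 ✓
b·(c∘Ac): (-5/384)·32/5 + 29/84·35/58 = 1/8 ✓
b·Ac²: (-5/384)·32/45 + 29/84·70/261 = 1/12 ✓
b·A²c: 29/84·7/58 = 1/24 ✓; 4 stages ⇒ order 4.

4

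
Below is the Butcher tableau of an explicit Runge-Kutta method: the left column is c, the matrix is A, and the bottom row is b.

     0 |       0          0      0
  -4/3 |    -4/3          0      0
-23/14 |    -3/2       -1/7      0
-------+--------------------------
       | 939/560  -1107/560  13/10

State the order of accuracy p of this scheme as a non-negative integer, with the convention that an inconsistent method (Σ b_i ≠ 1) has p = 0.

b = (939/560, -1107/560, 13/10)
c = (0, -4/3, -23/14)
Ac = (0, 0, 4/21)
Σ b_i: 939/560·1 + (-1107/560)·1 + 13/10·1 = 1 ✓
b·c: (-1107/560)·(-4/3) + 13/10·(-23/14) = 1/2 ✓
b·c²: (-1107/560)·16/9 + 13/10·529/196 = -11/1960 ≠ 1/3 ⇒ order 2.
b·Ac: 13/10·4/21 = 26/105 ≠ 1/6

2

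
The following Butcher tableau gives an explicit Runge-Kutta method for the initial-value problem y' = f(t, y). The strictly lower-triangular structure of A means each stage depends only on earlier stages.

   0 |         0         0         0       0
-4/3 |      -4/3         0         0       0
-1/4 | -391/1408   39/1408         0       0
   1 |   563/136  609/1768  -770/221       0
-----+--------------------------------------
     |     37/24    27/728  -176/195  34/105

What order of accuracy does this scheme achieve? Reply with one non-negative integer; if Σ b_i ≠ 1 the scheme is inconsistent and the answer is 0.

b = (37/24, 27/728, -176/195, 34/105)
c = (0, -4/3, -1/4, 1)
Ac = (0, 0, -13/352, 7/17)
Σ b_i: 37/24·1 + 27/728·1 + (-176/195)·1 + 34/105·1 = 1 ✓
b·c: 27/728·(-4/3) + (-176/195)·(-1/4) + 34/105·1 = 1/2 ✓
b·c²: 27/728·16/9 + (-176/195)·1/16 + 34/105·1 = 1/3 ✓
b·Ac: (-176/195)·(-13/352) + 34/105·7/17 = 1/6 ✓
b·c³: 27/728·(-64/27) + (-176/195)·(-1/64) + 34/105·1 = 1/4 ✓
b·(c∘Ac): (-176/195)·13/1408 + 34/105·7/17 = 1/8 ✓
b·Ac²: (-176/195)·13/264 + 34/105·161/408 = 1/12 ✓
b·A²c: 34/105·35/272 = 1/24 ✓; 4 stages ⇒ order 4.

4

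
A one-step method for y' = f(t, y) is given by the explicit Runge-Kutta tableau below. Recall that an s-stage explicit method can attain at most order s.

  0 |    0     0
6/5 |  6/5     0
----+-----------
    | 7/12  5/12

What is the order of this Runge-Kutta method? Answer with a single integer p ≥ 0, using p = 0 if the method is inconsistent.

2

b = (7/12, 5/12)
c = (0, 6/5)
Σ b_i: 7/12·1 + 5/12·1 = 1 ✓
b·c: 5/12·6/5 = 1/2 ✓; 2 stages ⇒ order 2.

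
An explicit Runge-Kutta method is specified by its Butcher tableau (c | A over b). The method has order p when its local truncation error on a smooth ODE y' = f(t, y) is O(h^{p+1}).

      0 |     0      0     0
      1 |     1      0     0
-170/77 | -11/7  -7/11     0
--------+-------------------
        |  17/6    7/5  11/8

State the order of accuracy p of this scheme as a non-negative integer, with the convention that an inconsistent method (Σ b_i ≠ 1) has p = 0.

b = (17/6, 7/5, 11/8)
c = (0, 1, -170/77)
Ac = (0, 0, -7/11)
Σ b_i: 17/6·1 + 7/5·1 + 11/8·1 = 673/120 ≠ 1 ⇒ order 0.

0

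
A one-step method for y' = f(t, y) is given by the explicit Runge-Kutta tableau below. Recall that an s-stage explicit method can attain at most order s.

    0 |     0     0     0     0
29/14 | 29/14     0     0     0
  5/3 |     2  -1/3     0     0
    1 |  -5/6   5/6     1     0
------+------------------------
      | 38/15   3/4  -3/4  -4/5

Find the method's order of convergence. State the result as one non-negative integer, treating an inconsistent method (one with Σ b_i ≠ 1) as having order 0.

b = (38/15, 3/4, -3/4, -4/5)
c = (0, 29/14, 5/3, 1)
Ac = (0, 0, -29/42, 95/28)
Σ b_i: 38/15·1 + 3/4·1 + (-3/4)·1 + (-4/5)·1 = 26/15 ≠ 1 ⇒ order 0.

0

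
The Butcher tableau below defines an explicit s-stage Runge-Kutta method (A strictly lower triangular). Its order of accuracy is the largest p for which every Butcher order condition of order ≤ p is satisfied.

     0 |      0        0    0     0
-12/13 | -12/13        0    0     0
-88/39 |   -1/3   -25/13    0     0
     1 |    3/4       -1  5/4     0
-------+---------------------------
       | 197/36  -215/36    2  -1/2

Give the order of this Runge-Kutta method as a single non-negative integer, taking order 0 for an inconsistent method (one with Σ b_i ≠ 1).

b = (197/36, -215/36, 2, -1/2)
c = (0, -12/13, -88/39, 1)
Ac = (0, 0, 300/169, -74/39)
Σ b_i: 197/36·1 + (-215/36)·1 + 2·1 + (-1/2)·1 = 1 ✓
b·c: (-215/36)·(-12/13) + 2·(-88/39) + (-1/2)·1 = 1/2 ✓
b·c²: (-215/36)·144/169 + 2·7744/1521 + (-1/2)·1 = 1075/234 ≠ 1/3 ⇒ order 2.
b·Ac: 2·300/169 + (-1/2)·(-74/39) = 2281/507 ≠ 1/6

2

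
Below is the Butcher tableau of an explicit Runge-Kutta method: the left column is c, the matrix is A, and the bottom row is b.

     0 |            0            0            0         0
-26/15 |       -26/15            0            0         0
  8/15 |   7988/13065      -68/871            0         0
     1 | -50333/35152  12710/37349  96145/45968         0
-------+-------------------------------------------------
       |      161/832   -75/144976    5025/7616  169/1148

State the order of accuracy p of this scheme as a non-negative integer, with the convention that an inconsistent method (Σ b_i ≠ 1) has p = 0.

b = (161/832, -75/144976, 5025/7616, 169/1148)
c = (0, -26/15, 8/15, 1)
Ac = (0, 0, 136/1005, 41/78)
Σ b_i: 161/832·1 + (-75/144976)·1 + 5025/7616·1 + 169/1148·1 = 1 ✓
b·c: (-75/144976)·(-26/15) + 5025/7616·8/15 + 169/1148·1 = 1/2 ✓
b·c²: (-75/144976)·676/225 + 5025/7616·64/225 + 169/1148·1 = 1/3 ✓
b·Ac: 5025/7616·136/1005 + 169/1148·41/78 = 1/6 ✓
b·c³: (-75/144976)·(-17576/3375) + 5025/7616·512/3375 + 169/1148·1 = 1/4 ✓
b·(c∘Ac): 5025/7616·1088/15075 + 169/1148·41/78 = 1/8 ✓
b·Ac²: 5025/7616·(-3536/15075) + 169/1148·820/507 = 1/12 ✓
b·A²c: 169/1148·287/1014 = 1/24 ✓; 4 stages ⇒ order 4.

4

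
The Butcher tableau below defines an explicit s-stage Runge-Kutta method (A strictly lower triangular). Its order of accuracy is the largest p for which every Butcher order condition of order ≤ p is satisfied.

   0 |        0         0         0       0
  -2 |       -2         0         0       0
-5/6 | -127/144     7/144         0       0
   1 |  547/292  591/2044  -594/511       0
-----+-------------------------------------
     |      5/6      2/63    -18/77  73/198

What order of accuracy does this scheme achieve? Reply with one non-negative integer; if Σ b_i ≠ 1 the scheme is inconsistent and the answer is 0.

b = (5/6, 2/63, -18/77, 73/198)
c = (0, -2, -5/6, 1)
Ac = (0, 0, -7/72, 57/146)
Σ b_i: 5/6·1 + 2/63·1 + (-18/77)·1 + 73/198·1 = 1 ✓
b·c: 2/63·(-2) + (-18/77)·(-5/6) + 73/198·1 = 1/2 ✓
b·c²: 2/63·4 + (-18/77)·25/36 + 73/198·1 = 1/3 ✓
b·Ac: (-18/77)·(-7/72) + 73/198·57/146 = 1/6 ✓
b·c³: 2/63·(-8) + (-18/77)·(-125/216) + 73/198·1 = 1/4 ✓
b·(c∘Ac): (-18/77)·35/432 + 73/198·57/146 = 1/8 ✓
b·Ac²: (-18/77)·7/36 + 73/198·51/146 = 1/12 ✓
b·A²c: 73/198·33/292 = 1/24 ✓; 4 stages ⇒ order 4.

4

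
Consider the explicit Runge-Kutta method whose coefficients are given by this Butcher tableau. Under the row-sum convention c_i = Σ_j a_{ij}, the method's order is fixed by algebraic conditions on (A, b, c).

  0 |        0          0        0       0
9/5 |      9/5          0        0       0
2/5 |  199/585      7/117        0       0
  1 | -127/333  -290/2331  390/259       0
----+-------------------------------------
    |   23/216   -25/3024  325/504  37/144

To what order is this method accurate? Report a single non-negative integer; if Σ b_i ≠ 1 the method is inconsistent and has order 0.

4

b = (23/216, -25/3024, 325/504, 37/144)
c = (0, 9/5, 2/5, 1)
Ac = (0, 0, 7/65, 14/37)
Σ b_i: 23/216·1 + (-25/3024)·1 + 325/504·1 + 37/144·1 = 1 ✓
b·c: (-25/3024)·9/5 + 325/504·2/5 + 37/144·1 = 1/2 ✓
b·c²: (-25/3024)·81/25 + 325/504·4/25 + 37/144·1 = 1/3 ✓
b·Ac: 325/504·7/65 + 37/144·14/37 = 1/6 ✓
b·c³: (-25/3024)·729/125 + 325/504·8/125 + 37/144·1 = 1/4 ✓
b·(c∘Ac): 325/504·14/325 + 37/144·14/37 = 1/8 ✓
b·Ac²: 325/504·63/325 + 37/144·(-6/37) = 1/12 ✓
b·A²c: 37/144·6/37 = 1/24 ✓; 4 stages ⇒ order 4.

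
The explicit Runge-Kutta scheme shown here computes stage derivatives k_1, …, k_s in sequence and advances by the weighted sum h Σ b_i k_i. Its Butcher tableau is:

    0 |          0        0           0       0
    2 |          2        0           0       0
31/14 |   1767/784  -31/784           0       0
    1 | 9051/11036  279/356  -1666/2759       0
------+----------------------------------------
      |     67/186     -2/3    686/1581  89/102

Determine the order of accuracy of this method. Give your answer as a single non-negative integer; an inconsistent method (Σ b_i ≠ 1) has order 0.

4

b = (67/186, -2/3, 686/1581, 89/102)
c = (0, 2, 31/14, 1)
Ac = (0, 0, -31/392, 41/178)
Σ b_i: 67/186·1 + (-2/3)·1 + 686/1581·1 + 89/102·1 = 1 ✓
b·c: (-2/3)·2 + 686/1581·31/14 + 89/102·1 = 1/2 ✓
b·c²: (-2/3)·4 + 686/1581·961/196 + 89/102·1 = 1/3 ✓
b·Ac: 686/1581·(-31/392) + 89/102·41/178 = 1/6 ✓
b·c³: (-2/3)·8 + 686/1581·29791/2744 + 89/102·1 = 1/4 ✓
b·(c∘Ac): 686/1581·(-961/5488) + 89/102·41/178 = 1/8 ✓
b·Ac²: 686/1581·(-31/196) + 89/102·31/178 = 1/12 ✓
b·A²c: 89/102·17/356 = 1/24 ✓; 4 stages ⇒ order 4.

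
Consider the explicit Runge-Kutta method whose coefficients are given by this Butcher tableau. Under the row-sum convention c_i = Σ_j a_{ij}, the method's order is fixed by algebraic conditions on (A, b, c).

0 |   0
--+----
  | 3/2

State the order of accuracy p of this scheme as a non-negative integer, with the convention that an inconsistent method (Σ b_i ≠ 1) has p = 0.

b = (3/2)
c = (0)
Σ b_i: 3/2·1 = 3/2 ≠ 1 ⇒ order 0.

0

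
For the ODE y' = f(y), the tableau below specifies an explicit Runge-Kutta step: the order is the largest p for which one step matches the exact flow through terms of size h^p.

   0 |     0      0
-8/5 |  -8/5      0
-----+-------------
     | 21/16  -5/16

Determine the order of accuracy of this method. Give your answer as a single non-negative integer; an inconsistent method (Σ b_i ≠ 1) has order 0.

2

b = (21/16, -5/16)
c = (0, -8/5)
Σ b_i: 21/16·1 + (-5/16)·1 = 1 ✓
b·c: (-5/16)·(-8/5) = 1/2 ✓; 2 stages ⇒ order 2.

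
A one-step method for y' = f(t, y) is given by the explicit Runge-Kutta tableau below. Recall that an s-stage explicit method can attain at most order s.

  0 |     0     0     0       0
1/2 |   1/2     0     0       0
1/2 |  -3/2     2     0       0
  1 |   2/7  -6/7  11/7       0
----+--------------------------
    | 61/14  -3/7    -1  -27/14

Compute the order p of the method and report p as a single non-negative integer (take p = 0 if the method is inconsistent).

1

b = (61/14, -3/7, -1, -27/14)
c = (0, 1/2, 1/2, 1)
Ac = (0, 0, 1, 5/14)
Σ b_i: 61/14·1 + (-3/7)·1 + (-1)·1 + (-27/14)·1 = 1 ✓
b·c: (-3/7)·1/2 + (-1)·1/2 + (-27/14)·1 = -37/14 ≠ 1/2 ⇒ order 1.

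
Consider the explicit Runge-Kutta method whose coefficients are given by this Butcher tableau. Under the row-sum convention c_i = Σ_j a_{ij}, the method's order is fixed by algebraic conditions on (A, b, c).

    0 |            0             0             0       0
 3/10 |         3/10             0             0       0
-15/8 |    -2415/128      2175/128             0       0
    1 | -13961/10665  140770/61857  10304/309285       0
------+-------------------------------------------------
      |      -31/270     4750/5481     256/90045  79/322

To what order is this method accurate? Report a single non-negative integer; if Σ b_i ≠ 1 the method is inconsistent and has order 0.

4

b = (-31/270, 4750/5481, 256/90045, 79/322)
c = (0, 3/10, -15/8, 1)
Ac = (0, 0, 1305/256, 49/79)
Σ b_i: (-31/270)·1 + 4750/5481·1 + 256/90045·1 + 79/322·1 = 1 ✓
b·c: 4750/5481·3/10 + 256/90045·(-15/8) + 79/322·1 = 1/2 ✓
b·c²: 4750/5481·9/100 + 256/90045·225/64 + 79/322·1 = 1/3 ✓
b·Ac: 256/90045·1305/256 + 79/322·49/79 = 1/6 ✓
b·c³: 4750/5481·27/1000 + 256/90045·(-3375/512) + 79/322·1 = 1/4 ✓
b·(c∘Ac): 256/90045·(-19575/2048) + 79/322·49/79 = 1/8 ✓
b·Ac²: 256/90045·783/512 + 79/322·763/2370 = 1/12 ✓
b·A²c: 79/322·161/948 = 1/24 ✓; 4 stages ⇒ order 4.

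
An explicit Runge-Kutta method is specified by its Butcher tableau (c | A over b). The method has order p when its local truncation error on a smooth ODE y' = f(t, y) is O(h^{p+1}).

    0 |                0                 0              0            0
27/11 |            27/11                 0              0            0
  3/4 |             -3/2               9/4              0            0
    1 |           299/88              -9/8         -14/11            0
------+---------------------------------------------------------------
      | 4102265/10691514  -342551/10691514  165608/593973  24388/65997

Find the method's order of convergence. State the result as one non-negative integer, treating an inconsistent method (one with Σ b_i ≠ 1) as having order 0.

3

b = (4102265/10691514, -342551/10691514, 165608/593973, 24388/65997)
c = (0, 27/11, 3/4, 1)
Ac = (0, 0, 243/44, -327/88)
Σ b_i: 4102265/10691514·1 + (-342551/10691514)·1 + 165608/593973·1 + 24388/65997·1 = 1 ✓
b·c: (-342551/10691514)·27/11 + 165608/593973·3/4 + 24388/65997·1 = 1/2 ✓
b·c²: (-342551/10691514)·729/121 + 165608/593973·9/16 + 24388/65997·1 = 1/3 ✓
b·Ac: 165608/593973·243/44 + 24388/65997·(-327/88) = 1/6 ✓
b·c³: (-342551/10691514)·19683/1331 + 165608/593973·27/64 + 24388/65997·1 = 77545/5807736 ≠ 1/4 ⇒ order 3.
b·(c∘Ac): 165608/593973·729/176 + 24388/65997·(-327/88) = -52823/241989 ≠ 1/8
b·Ac²: 165608/593973·6561/484 + 24388/65997·(-3627/484) = 896471/887293 ≠ 1/12
b·A²c: 24388/65997·(-1701/242) = -2304666/887293 ≠ 1/24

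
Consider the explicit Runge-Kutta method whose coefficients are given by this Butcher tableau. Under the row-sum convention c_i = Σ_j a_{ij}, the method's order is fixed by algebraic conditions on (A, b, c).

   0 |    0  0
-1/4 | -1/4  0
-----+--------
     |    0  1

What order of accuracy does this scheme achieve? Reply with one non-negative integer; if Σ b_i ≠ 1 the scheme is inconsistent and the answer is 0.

1

b = (0, 1)
c = (0, -1/4)
Σ b_i: 1·1 = 1 ✓
b·c: 1·(-1/4) = -1/4 ≠ 1/2 ⇒ order 1.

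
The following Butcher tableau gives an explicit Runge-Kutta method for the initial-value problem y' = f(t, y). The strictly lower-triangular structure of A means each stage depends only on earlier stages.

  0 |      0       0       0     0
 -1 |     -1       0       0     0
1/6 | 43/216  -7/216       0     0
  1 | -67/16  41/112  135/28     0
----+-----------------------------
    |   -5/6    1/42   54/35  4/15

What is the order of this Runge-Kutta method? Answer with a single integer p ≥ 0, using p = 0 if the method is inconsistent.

4

b = (-5/6, 1/42, 54/35, 4/15)
c = (0, -1, 1/6, 1)
Ac = (0, 0, 7/216, 7/16)
Σ b_i: (-5/6)·1 + 1/42·1 + 54/35·1 + 4/15·1 = 1 ✓
b·c: 1/42·(-1) + 54/35·1/6 + 4/15·1 = 1/2 ✓
b·c²: 1/42·1 + 54/35·1/36 + 4/15·1 = 1/3 ✓
b·Ac: 54/35·7/216 + 4/15·7/16 = 1/6 ✓
b·c³: 1/42·(-1) + 54/35·1/216 + 4/15·1 = 1/4 ✓
b·(c∘Ac): 54/35·7/1296 + 4/15·7/16 = 1/8 ✓
b·Ac²: 54/35·(-7/216) + 4/15·1/2 = 1/12 ✓
b·A²c: 4/15·5/32 = 1/24 ✓; 4 stages ⇒ order 4.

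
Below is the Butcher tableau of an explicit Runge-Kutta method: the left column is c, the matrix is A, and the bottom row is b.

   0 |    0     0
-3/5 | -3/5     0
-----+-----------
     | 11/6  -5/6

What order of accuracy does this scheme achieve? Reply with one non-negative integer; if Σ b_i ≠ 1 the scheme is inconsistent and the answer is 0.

2

b = (11/6, -5/6)
c = (0, -3/5)
Σ b_i: 11/6·1 + (-5/6)·1 = 1 ✓
b·c: (-5/6)·(-3/5) = 1/2 ✓; 2 stages ⇒ order 2.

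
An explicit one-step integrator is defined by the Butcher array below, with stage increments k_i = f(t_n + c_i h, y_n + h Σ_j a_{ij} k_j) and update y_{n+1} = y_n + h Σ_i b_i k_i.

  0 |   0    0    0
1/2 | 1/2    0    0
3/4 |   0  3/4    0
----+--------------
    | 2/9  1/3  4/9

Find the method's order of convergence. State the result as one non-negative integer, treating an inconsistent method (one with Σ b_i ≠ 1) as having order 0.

3

b = (2/9, 1/3, 4/9)
c = (0, 1/2, 3/4)
Ac = (0, 0, 3/8)
Σ b_i: 2/9·1 + 1/3·1 + 4/9·1 = 1 ✓
b·c: 1/3·1/2 + 4/9·3/4 = 1/2 ✓
b·c²: 1/3·1/4 + 4/9·9/16 = 1/3 ✓
b·Ac: 4/9·3/8 = 1/6 ✓; 3 stages ⇒ order 3.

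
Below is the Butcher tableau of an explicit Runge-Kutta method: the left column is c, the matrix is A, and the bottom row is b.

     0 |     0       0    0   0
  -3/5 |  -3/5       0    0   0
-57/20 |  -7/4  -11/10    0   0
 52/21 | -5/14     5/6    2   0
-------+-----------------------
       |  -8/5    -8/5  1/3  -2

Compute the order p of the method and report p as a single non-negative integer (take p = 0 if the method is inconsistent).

b = (-8/5, -8/5, 1/3, -2)
c = (0, -3/5, -57/20, 52/21)
Ac = (0, 0, 33/50, -31/5)
Σ b_i: (-8/5)·1 + (-8/5)·1 + 1/3·1 + (-2)·1 = -73/15 ≠ 1 ⇒ order 0.

0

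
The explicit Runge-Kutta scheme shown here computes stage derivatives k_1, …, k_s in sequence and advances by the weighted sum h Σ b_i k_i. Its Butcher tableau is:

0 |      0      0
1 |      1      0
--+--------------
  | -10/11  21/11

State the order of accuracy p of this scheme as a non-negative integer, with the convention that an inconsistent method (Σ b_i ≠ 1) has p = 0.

b = (-10/11, 21/11)
c = (0, 1)
Σ b_i: (-10/11)·1 + 21/11·1 = 1 ✓
b·c: 21/11·1 = 21/11 ≠ 1/2 ⇒ order 1.

1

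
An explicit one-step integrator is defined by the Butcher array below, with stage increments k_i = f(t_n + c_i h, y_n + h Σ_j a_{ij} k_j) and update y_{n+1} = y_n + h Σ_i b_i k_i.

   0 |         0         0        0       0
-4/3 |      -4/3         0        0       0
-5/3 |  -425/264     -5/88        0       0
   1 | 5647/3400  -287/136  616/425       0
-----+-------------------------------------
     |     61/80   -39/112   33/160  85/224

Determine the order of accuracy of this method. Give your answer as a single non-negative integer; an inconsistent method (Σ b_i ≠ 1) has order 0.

4

b = (61/80, -39/112, 33/160, 85/224)
c = (0, -4/3, -5/3, 1)
Ac = (0, 0, 5/66, 203/510)
Σ b_i: 61/80·1 + (-39/112)·1 + 33/160·1 + 85/224·1 = 1 ✓
b·c: (-39/112)·(-4/3) + 33/160·(-5/3) + 85/224·1 = 1/2 ✓
b·c²: (-39/112)·16/9 + 33/160·25/9 + 85/224·1 = 1/3 ✓
b·Ac: 33/160·5/66 + 85/224·203/510 = 1/6 ✓
b·c³: (-39/112)·(-64/27) + 33/160·(-125/27) + 85/224·1 = 1/4 ✓
b·(c∘Ac): 33/160·(-25/198) + 85/224·203/510 = 1/8 ✓
b·Ac²: 33/160·(-10/99) + 85/224·14/51 = 1/12 ✓
b·A²c: 85/224·28/255 = 1/24 ✓; 4 stages ⇒ order 4.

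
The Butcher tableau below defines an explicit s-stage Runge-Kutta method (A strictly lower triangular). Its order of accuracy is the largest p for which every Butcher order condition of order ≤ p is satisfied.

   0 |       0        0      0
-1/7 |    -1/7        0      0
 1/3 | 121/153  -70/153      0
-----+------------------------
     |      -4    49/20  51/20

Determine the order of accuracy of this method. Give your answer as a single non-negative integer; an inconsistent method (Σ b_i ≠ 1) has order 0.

3

b = (-4, 49/20, 51/20)
c = (0, -1/7, 1/3)
Ac = (0, 0, 10/153)
Σ b_i: (-4)·1 + 49/20·1 + 51/20·1 = 1 ✓
b·c: 49/20·(-1/7) + 51/20·1/3 = 1/2 ✓
b·c²: 49/20·1/49 + 51/20·1/9 = 1/3 ✓
b·Ac: 51/20·10/153 = 1/6 ✓; 3 stages ⇒ order 3.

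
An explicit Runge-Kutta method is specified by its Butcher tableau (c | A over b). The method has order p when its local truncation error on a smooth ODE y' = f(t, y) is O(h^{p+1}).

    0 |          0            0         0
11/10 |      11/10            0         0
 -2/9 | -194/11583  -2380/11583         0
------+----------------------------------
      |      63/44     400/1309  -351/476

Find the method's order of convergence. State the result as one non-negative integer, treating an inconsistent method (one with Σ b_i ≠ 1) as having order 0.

b = (63/44, 400/1309, -351/476)
c = (0, 11/10, -2/9)
Ac = (0, 0, -238/1053)
Σ b_i: 63/44·1 + 400/1309·1 + (-351/476)·1 = 1 ✓
b·c: 400/1309·11/10 + (-351/476)·(-2/9) = 1/2 ✓
b·c²: 400/1309·121/100 + (-351/476)·4/81 = 1/3 ✓
b·Ac: (-351/476)·(-238/1053) = 1/6 ✓; 3 stages ⇒ order 3.

3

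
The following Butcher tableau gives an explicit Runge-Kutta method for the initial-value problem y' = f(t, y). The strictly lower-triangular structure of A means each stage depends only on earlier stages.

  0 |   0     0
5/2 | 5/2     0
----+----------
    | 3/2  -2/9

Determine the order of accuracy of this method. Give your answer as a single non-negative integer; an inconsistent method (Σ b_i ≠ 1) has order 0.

0

b = (3/2, -2/9)
c = (0, 5/2)
Σ b_i: 3/2·1 + (-2/9)·1 = 23/18 ≠ 1 ⇒ order 0.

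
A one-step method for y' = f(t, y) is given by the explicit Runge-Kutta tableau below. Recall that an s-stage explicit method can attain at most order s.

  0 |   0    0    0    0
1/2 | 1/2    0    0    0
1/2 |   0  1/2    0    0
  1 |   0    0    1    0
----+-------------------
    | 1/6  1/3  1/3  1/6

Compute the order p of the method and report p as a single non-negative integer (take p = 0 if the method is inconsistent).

4

b = (1/6, 1/3, 1/3, 1/6)
c = (0, 1/2, 1/2, 1)
Ac = (0, 0, 1/4, 1/2)
Σ b_i: 1/6·1 + 1/3·1 + 1/3·1 + 1/6·1 = 1 ✓
b·c: 1/3·1/2 + 1/3·1/2 + 1/6·1 = 1/2 ✓
b·c²: 1/3·1/4 + 1/3·1/4 + 1/6·1 = 1/3 ✓
b·Ac: 1/3·1/4 + 1/6·1/2 = 1/6 ✓
b·c³: 1/3·1/8 + 1/3·1/8 + 1/6·1 = 1/4 ✓
b·(c∘Ac): 1/3·1/8 + 1/6·1/2 = 1/8 ✓
b·Ac²: 1/3·1/8 + 1/6·1/4 = 1/12 ✓
b·A²c: 1/6·1/4 = 1/24 ✓; 4 stages ⇒ order 4.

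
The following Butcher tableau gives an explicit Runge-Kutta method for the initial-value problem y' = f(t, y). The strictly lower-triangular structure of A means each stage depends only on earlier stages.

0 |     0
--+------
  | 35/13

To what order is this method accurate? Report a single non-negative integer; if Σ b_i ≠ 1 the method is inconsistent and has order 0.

0

b = (35/13)
c = (0)
Σ b_i: 35/13·1 = 35/13 ≠ 1 ⇒ order 0.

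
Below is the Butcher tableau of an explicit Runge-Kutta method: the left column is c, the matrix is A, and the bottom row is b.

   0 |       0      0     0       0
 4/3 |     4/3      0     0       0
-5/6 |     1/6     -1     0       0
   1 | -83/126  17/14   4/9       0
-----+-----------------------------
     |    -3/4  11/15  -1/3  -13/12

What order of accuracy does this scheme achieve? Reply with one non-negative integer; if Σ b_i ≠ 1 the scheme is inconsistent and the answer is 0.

0

b = (-3/4, 11/15, -1/3, -13/12)
c = (0, 4/3, -5/6, 1)
Ac = (0, 0, -4/3, 236/189)
Σ b_i: (-3/4)·1 + 11/15·1 + (-1/3)·1 + (-13/12)·1 = -43/30 ≠ 1 ⇒ order 0.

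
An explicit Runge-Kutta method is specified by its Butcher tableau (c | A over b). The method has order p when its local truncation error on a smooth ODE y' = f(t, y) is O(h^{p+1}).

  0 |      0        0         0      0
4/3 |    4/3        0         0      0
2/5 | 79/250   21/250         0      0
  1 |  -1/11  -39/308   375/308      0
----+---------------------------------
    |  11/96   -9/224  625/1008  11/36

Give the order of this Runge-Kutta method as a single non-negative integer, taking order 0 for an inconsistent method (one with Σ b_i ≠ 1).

b = (11/96, -9/224, 625/1008, 11/36)
c = (0, 4/3, 2/5, 1)
Ac = (0, 0, 14/125, 7/22)
Σ b_i: 11/96·1 + (-9/224)·1 + 625/1008·1 + 11/36·1 = 1 ✓
b·c: (-9/224)·4/3 + 625/1008·2/5 + 11/36·1 = 1/2 ✓
b·c²: (-9/224)·16/9 + 625/1008·4/25 + 11/36·1 = 1/3 ✓
b·Ac: 625/1008·14/125 + 11/36·7/22 = 1/6 ✓
b·c³: (-9/224)·64/27 + 625/1008·8/125 + 11/36·1 = 1/4 ✓
b·(c∘Ac): 625/1008·28/625 + 11/36·7/22 = 1/8 ✓
b·Ac²: 625/1008·56/375 + 11/36·(-1/33) = 1/12 ✓
b·A²c: 11/36·3/22 = 1/24 ✓; 4 stages ⇒ order 4.

4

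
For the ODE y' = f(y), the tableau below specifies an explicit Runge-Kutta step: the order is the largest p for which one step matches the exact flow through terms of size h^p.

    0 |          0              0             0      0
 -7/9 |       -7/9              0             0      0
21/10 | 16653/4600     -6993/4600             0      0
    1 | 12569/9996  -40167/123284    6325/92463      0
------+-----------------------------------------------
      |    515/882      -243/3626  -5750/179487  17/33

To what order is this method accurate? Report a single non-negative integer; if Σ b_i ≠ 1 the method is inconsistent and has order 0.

b = (515/882, -243/3626, -5750/179487, 17/33)
c = (0, -7/9, 21/10, 1)
Ac = (0, 0, 5439/4600, 27/68)
Σ b_i: 515/882·1 + (-243/3626)·1 + (-5750/179487)·1 + 17/33·1 = 1 ✓
b·c: (-243/3626)·(-7/9) + (-5750/179487)·21/10 + 17/33·1 = 1/2 ✓
b·c²: (-243/3626)·49/81 + (-5750/179487)·441/100 + 17/33·1 = 1/3 ✓
b·Ac: (-5750/179487)·5439/4600 + 17/33·27/68 = 1/6 ✓
b·c³: (-243/3626)·(-343/729) + (-5750/179487)·9261/1000 + 17/33·1 = 1/4 ✓
b·(c∘Ac): (-5750/179487)·114219/46000 + 17/33·27/68 = 1/8 ✓
b·Ac²: (-5750/179487)·(-12691/13800) + 17/33·16/153 = 1/12 ✓
b·A²c: 17/33·11/136 = 1/24 ✓; 4 stages ⇒ order 4.

4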